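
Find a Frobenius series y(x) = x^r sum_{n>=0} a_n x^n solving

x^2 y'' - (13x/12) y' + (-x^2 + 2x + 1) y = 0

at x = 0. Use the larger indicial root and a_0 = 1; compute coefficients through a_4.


Write in Frobenius form y'' + (p(x)/x) y' + (q(x)/x^2) y = 0:
  p(x) = -13/12,  q(x) = -x^2 + 2x + 1.
Indicial equation: r(r-1) + (-13/12) r + (1) = 0 -> roots r_1 = 4/3, r_2 = 3/4.
Take r = r_1 = 4/3. Let y(x) = x^r sum_{n>=0} a_n x^n with a_0 = 1.
Substitute y = x^r sum a_n x^n and match x^{r+n}. The recurrence is
  D(n) a_n + 2 a_{n-1} - 1 a_{n-2} = 0,  where D(n) = (r+n)(r+n-1) + (-13/12)(r+n) + (1).
  a_n = [-2 a_{n-1} + 1 a_{n-2}] / D(n).
Since the indicial polynomial factors as (r - r_1)(r - r_2), D(n) = (r_1 + n - r_1)(r_1 + n - r_2) = n(n + 7/12).
Evaluating step by step (a_0 = 1):
  n = 1: D(1) = 1(1 + 7/12) = 19/12; numerator = -2(1) = -2; a_1 = (-2)/(19/12) = -24/19
  n = 2: D(2) = 2(2 + 7/12) = 31/6; numerator = -2(-24/19) + 1(1) = 67/19; a_2 = (67/19)/(31/6) = 402/589
  n = 3: D(3) = 3(3 + 7/12) = 43/4; numerator = -2(402/589) + 1(-24/19) = -1548/589; a_3 = (-1548/589)/(43/4) = -144/589
  n = 4: D(4) = 4(4 + 7/12) = 55/3; numerator = -2(-144/589) + 1(402/589) = 690/589; a_4 = (690/589)/(55/3) = 414/6479

r = 4/3; a_0 = 1; a_1 = -24/19; a_2 = 402/589; a_3 = -144/589; a_4 = 414/6479


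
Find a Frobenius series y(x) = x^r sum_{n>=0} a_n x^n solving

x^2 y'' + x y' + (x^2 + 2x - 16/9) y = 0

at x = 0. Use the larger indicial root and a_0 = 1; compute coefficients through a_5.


Write in Frobenius form y'' + (p(x)/x) y' + (q(x)/x^2) y = 0:
  p(x) = 1,  q(x) = x^2 + 2x - 16/9.
Indicial equation: r(r-1) + (1) r + (-16/9) = 0 -> roots r_1 = 4/3, r_2 = -4/3.
Take r = r_1 = 4/3. Let y(x) = x^r sum_{n>=0} a_n x^n with a_0 = 1.
Substitute y = x^r sum a_n x^n and match x^{r+n}. The recurrence is
  D(n) a_n + 2 a_{n-1} + 1 a_{n-2} = 0,  where D(n) = (r+n)(r+n-1) + (1)(r+n) + (-16/9).
  a_n = [-2 a_{n-1} - 1 a_{n-2}] / D(n).
Since the indicial polynomial factors as (r - r_1)(r - r_2), D(n) = (r_1 + n - r_1)(r_1 + n - r_2) = n(n + 8/3).
Evaluating step by step (a_0 = 1):
  n = 1: D(1) = 1(1 + 8/3) = 11/3; numerator = -2(1) = -2; a_1 = (-2)/(11/3) = -6/11
  n = 2: D(2) = 2(2 + 8/3) = 28/3; numerator = -2(-6/11) - 1(1) = 1/11; a_2 = (1/11)/(28/3) = 3/308
  n = 3: D(3) = 3(3 + 8/3) = 17; numerator = -2(3/308) - 1(-6/11) = 81/154; a_3 = (81/154)/(17) = 81/2618
  n = 4: D(4) = 4(4 + 8/3) = 80/3; numerator = -2(81/2618) - 1(3/308) = -375/5236; a_4 = (-375/5236)/(80/3) = -225/83776
  n = 5: D(5) = 5(5 + 8/3) = 115/3; numerator = -2(-225/83776) - 1(81/2618) = -9/352; a_5 = (-9/352)/(115/3) = -27/40480

r = 4/3; a_0 = 1; a_1 = -6/11; a_2 = 3/308; a_3 = 81/2618; a_4 = -225/83776; a_5 = -27/40480


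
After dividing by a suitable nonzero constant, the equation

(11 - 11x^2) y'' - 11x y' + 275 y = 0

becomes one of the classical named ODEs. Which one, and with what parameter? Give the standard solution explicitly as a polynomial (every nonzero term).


All three coefficients share the factor 11; dividing through by 11 gives  (1 - x^2) y'' - x y' + 25 y = 0.
This matches the Chebyshev equation (1 - x^2) y'' - x y' + n^2 y = 0 (note the -x y' term, not -2x y') with n^2 = 25, so n = 5; the polynomial solution is T_5(x).
With y = sum_k a_k x^k, matching x^k gives (k+2)(k+1) a_{k+2} = (k^2 - n^2) a_k = (k - 5)(k + 5) a_k. The right side vanishes at k = 5, so the series with the parity of 5 terminates at degree 5.
Standard normalization: leading coefficient of T_n is 2^(n-1), so a_5 = 2^4 = 16. Work downward with a_k = (k+1)(k+2) a_{k+2} / ((k - 5)(k + 5)):
  a_3 = (4)(5)(16) / ((3 - 5)(3 + 5)) = 320/(-16) = -20
  a_1 = (2)(3)(-20) / ((1 - 5)(1 + 5)) = -120/(-24) = 5
Hence T_5(x) = 16 x^5 - 20 x^3 + 5 x.

T_5(x); series = 16 x^5 - 20 x^3 + 5 x


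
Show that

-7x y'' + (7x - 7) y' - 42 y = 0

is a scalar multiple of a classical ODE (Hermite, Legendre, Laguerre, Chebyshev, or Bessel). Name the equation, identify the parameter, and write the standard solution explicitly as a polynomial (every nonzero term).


All three coefficients share the factor -7; dividing through by -7 gives  x y'' + (1 - x) y' + 6 y = 0.
This matches the Laguerre equation x y'' + (1 - x) y' + n y = 0 with n = 6; the polynomial solution is L_6(x).
With y = sum_k a_k x^k, matching x^k gives (k+1)k a_{k+1} + (k+1) a_{k+1} - k a_k + n a_k = 0, i.e. (k+1)^2 a_{k+1} = (k - n) a_k = (k - 6) a_k. The right side vanishes at k = 6, so the series terminates at degree 6.
Standard normalization L_n(0) = 1 gives a_0 = 1. Work upward with a_{k+1} = (k - 6) a_k / (k+1)^2:
  a_1 = (0 - 6)(1) / 1^2 = -6/1 = -6
  a_2 = (1 - 6)(-6) / 2^2 = 30/4 = 15/2
  a_3 = (2 - 6)(15/2) / 3^2 = -30/9 = -10/3
  a_4 = (3 - 6)(-10/3) / 4^2 = 10/16 = 5/8
  a_5 = (4 - 6)(5/8) / 5^2 = (-5/4)/25 = -1/20
  a_6 = (5 - 6)(-1/20) / 6^2 = (1/20)/36 = 1/720
Hence L_6(x) = x^6/720 - x^5/20 + 5 x^4/8 - 10 x^3/3 + 15 x^2/2 - 6 x + 1.

L_6(x); series = x^6/720 - x^5/20 + 5 x^4/8 - 10 x^3/3 + 15 x^2/2 - 6 x + 1


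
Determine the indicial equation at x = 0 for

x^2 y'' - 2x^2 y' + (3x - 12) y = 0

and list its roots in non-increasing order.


Divide by x^2 to reach normal form y'' + P_1(x) y' + P_2(x) y = 0 with P_1(x) = -2 and P_2(x) = 3/x - 12/x^2.
x = 0 is a singular point because the y-coefficient 3/x - 12/x^2 has a pole at x = 0.
It is a regular singular point because x P_1(x) = p(x) = -2x and x^2 P_2(x) = q(x) = 3x - 12 are polynomials, hence analytic at x = 0.
p(0) = 0,  q(0) = -12.
Indicial equation: r(r-1) + p(0) r + q(0) = 0, i.e. r^2 + (p(0) - 1) r + q(0) = 0, i.e. r^2 - 1 r - 12 = 0.
Discriminant: (-1)^2 - 4(-12) = 49, so r = (1 ± 7)/2.
Solving: r_1 = 4, r_2 = -3.

indicial: r^2 - 1 r - 12 = 0; roots r_1 = 4, r_2 = -3


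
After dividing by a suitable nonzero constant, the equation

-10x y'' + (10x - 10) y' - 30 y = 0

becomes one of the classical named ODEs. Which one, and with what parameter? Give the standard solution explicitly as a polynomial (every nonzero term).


All three coefficients share the factor -10; dividing through by -10 gives  x y'' + (1 - x) y' + 3 y = 0.
This matches the Laguerre equation x y'' + (1 - x) y' + n y = 0 with n = 3; the polynomial solution is L_3(x).
With y = sum_k a_k x^k, matching x^k gives (k+1)k a_{k+1} + (k+1) a_{k+1} - k a_k + n a_k = 0, i.e. (k+1)^2 a_{k+1} = (k - n) a_k = (k - 3) a_k. The right side vanishes at k = 3, so the series terminates at degree 3.
Standard normalization L_n(0) = 1 gives a_0 = 1. Work upward with a_{k+1} = (k - 3) a_k / (k+1)^2:
  a_1 = (0 - 3)(1) / 1^2 = -3/1 = -3
  a_2 = (1 - 3)(-3) / 2^2 = 6/4 = 3/2
  a_3 = (2 - 3)(3/2) / 3^2 = (-3/2)/9 = -1/6
Hence L_3(x) = -x^3/6 + 3 x^2/2 - 3 x + 1.

L_3(x); series = -x^3/6 + 3 x^2/2 - 3 x + 1


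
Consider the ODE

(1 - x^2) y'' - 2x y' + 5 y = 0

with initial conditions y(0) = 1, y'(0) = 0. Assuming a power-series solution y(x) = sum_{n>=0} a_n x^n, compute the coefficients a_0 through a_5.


Ansatz: y(x) = sum_{n>=0} a_n x^n, so y'(x) = sum_{n>=1} n a_n x^(n-1) and y''(x) = sum_{n>=2} n(n-1) a_n x^(n-2).
Substitute into P(x) y'' + Q(x) y' + R(x) y = 0 with P(x) = 1 - x^2, Q(x) = -2x, R(x) = 5, and match powers of x.
Initial conditions: a_0 = 1, a_1 = 0.
Setting the coefficient of each power of x to zero and solving order by order (substituting the coefficients already found):
  x^0: 2 a_2 + 5 a_0 = 0  ->  2 a_2 = -5 a_0 = -5  ->  a_2 = -5/2
  x^1: 6 a_3 + 3 a_1 = 0  ->  6 a_3 = -3 a_1 = 0  ->  a_3 = 0
  x^2: 12 a_4 - a_2 = 0  ->  12 a_4 = a_2 = -5/2  ->  a_4 = -5/24
  x^3: 20 a_5 - 7 a_3 = 0  ->  20 a_5 = 7 a_3 = 0  ->  a_5 = 0
Truncated series: y(x) = 1 - (5/2) x^2 - (5/24) x^4 + O(x^6).

a_0 = 1; a_1 = 0; a_2 = -5/2; a_3 = 0; a_4 = -5/24; a_5 = 0


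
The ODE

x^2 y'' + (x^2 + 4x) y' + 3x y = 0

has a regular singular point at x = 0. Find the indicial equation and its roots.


Divide by x^2 to reach normal form y'' + P_1(x) y' + P_2(x) y = 0 with P_1(x) = 1 + 4/x and P_2(x) = 3/x.
x = 0 is a singular point because the y'-coefficient 1 + 4/x has a pole at x = 0 and the y-coefficient 3/x has a pole at x = 0.
It is a regular singular point because x P_1(x) = p(x) = x + 4 and x^2 P_2(x) = q(x) = 3x are polynomials, hence analytic at x = 0.
p(0) = 4,  q(0) = 0.
Indicial equation: r(r-1) + p(0) r + q(0) = 0, i.e. r^2 + (p(0) - 1) r + q(0) = 0, i.e. r^2 + 3 r = 0.
Discriminant: (3)^2 - 4(0) = 9, so r = (-3 ± 3)/2.
Solving: r_1 = 0, r_2 = -3.

indicial: r^2 + 3 r = 0; roots r_1 = 0, r_2 = -3


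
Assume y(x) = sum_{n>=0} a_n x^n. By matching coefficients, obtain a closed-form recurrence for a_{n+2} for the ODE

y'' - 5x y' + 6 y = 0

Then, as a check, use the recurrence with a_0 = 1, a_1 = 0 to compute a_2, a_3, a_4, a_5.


Substitute y = sum_n a_n x^n.
y''(x) has coefficient (n+2)(n+1) a_{n+2} at x^n;
-5 x y'(x) has coefficient -5 n a_n at x^n (shift);
6 y(x) has coefficient 6 a_n at x^n.
Matching x^n: (n+2)(n+1) a_{n+2} + (-5n + 6) a_n = 0.
Thus a_{n+2} = (5n - 6) / ((n+1)(n+2)) * a_n.

Check with a_0 = 1, a_1 = 0 (apply the recurrence for n = 0, 1, 2, 3): a_0 = 1, a_1 = 0, a_2 = -3, a_3 = 0, a_4 = -1, a_5 = 0.

a_(n+2) = (5n - 6) / ((n+1)(n+2)) * a_n; check: a_0 = 1, a_1 = 0, a_2 = -3, a_3 = 0, a_4 = -1, a_5 = 0


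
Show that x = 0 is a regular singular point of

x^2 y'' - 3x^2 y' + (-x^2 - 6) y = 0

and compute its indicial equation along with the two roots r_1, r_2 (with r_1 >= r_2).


Divide by x^2 to reach normal form y'' + P_1(x) y' + P_2(x) y = 0 with P_1(x) = -3 and P_2(x) = -1 - 6/x^2.
x = 0 is a singular point because the y-coefficient -1 - 6/x^2 has a pole at x = 0.
It is a regular singular point because x P_1(x) = p(x) = -3x and x^2 P_2(x) = q(x) = -x^2 - 6 are polynomials, hence analytic at x = 0.
p(0) = 0,  q(0) = -6.
Indicial equation: r(r-1) + p(0) r + q(0) = 0, i.e. r^2 + (p(0) - 1) r + q(0) = 0, i.e. r^2 - 1 r - 6 = 0.
Discriminant: (-1)^2 - 4(-6) = 25, so r = (1 ± 5)/2.
Solving: r_1 = 3, r_2 = -2.

indicial: r^2 - 1 r - 6 = 0; roots r_1 = 3, r_2 = -2


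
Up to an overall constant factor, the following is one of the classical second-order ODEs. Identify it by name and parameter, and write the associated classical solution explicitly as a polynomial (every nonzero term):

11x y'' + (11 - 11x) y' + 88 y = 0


All three coefficients share the factor 11; dividing through by 11 gives  x y'' + (1 - x) y' + 8 y = 0.
This matches the Laguerre equation x y'' + (1 - x) y' + n y = 0 with n = 8; the polynomial solution is L_8(x).
With y = sum_k a_k x^k, matching x^k gives (k+1)k a_{k+1} + (k+1) a_{k+1} - k a_k + n a_k = 0, i.e. (k+1)^2 a_{k+1} = (k - n) a_k = (k - 8) a_k. The right side vanishes at k = 8, so the series terminates at degree 8.
Standard normalization L_n(0) = 1 gives a_0 = 1. Work upward with a_{k+1} = (k - 8) a_k / (k+1)^2:
  a_1 = (0 - 8)(1) / 1^2 = -8/1 = -8
  a_2 = (1 - 8)(-8) / 2^2 = 56/4 = 14
  a_3 = (2 - 8)(14) / 3^2 = -84/9 = -28/3
  a_4 = (3 - 8)(-28/3) / 4^2 = (140/3)/16 = 35/12
  a_5 = (4 - 8)(35/12) / 5^2 = (-35/3)/25 = -7/15
  a_6 = (5 - 8)(-7/15) / 6^2 = (7/5)/36 = 7/180
  a_7 = (6 - 8)(7/180) / 7^2 = (-7/90)/49 = -1/630
  a_8 = (7 - 8)(-1/630) / 8^2 = (1/630)/64 = 1/40320
Hence L_8(x) = x^8/40320 - x^7/630 + 7 x^6/180 - 7 x^5/15 + 35 x^4/12 - 28 x^3/3 + 14 x^2 - 8 x + 1.

L_8(x); series = x^8/40320 - x^7/630 + 7 x^6/180 - 7 x^5/15 + 35 x^4/12 - 28 x^3/3 + 14 x^2 - 8 x + 1


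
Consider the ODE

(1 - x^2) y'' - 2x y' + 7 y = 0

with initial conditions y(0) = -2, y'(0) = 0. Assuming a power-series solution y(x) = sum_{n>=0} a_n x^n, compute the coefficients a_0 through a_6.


Ansatz: y(x) = sum_{n>=0} a_n x^n, so y'(x) = sum_{n>=1} n a_n x^(n-1) and y''(x) = sum_{n>=2} n(n-1) a_n x^(n-2).
Substitute into P(x) y'' + Q(x) y' + R(x) y = 0 with P(x) = 1 - x^2, Q(x) = -2x, R(x) = 7, and match powers of x.
Initial conditions: a_0 = -2, a_1 = 0.
Setting the coefficient of each power of x to zero and solving order by order (substituting the coefficients already found):
  x^0: 2 a_2 + 7 a_0 = 0  ->  2 a_2 = -7 a_0 = 14  ->  a_2 = 7
  x^1: 6 a_3 + 5 a_1 = 0  ->  6 a_3 = -5 a_1 = 0  ->  a_3 = 0
  x^2: 12 a_4 + a_2 = 0  ->  12 a_4 = -a_2 = -7  ->  a_4 = -7/12
  x^3: 20 a_5 - 5 a_3 = 0  ->  20 a_5 = 5 a_3 = 0  ->  a_5 = 0
  x^4: 30 a_6 - 13 a_4 = 0  ->  30 a_6 = 13 a_4 = -91/12  ->  a_6 = -91/360
Truncated series: y(x) = -2 + 7 x^2 - (7/12) x^4 - (91/360) x^6 + O(x^7).

a_0 = -2; a_1 = 0; a_2 = 7; a_3 = 0; a_4 = -7/12; a_5 = 0; a_6 = -91/360


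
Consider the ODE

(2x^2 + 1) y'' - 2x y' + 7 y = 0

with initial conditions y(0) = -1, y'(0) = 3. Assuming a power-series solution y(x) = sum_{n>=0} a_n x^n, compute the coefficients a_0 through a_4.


Ansatz: y(x) = sum_{n>=0} a_n x^n, so y'(x) = sum_{n>=1} n a_n x^(n-1) and y''(x) = sum_{n>=2} n(n-1) a_n x^(n-2).
Substitute into P(x) y'' + Q(x) y' + R(x) y = 0 with P(x) = 2x^2 + 1, Q(x) = -2x, R(x) = 7, and match powers of x.
Initial conditions: a_0 = -1, a_1 = 3.
Setting the coefficient of each power of x to zero and solving order by order (substituting the coefficients already found):
  x^0: 2 a_2 + 7 a_0 = 0  ->  2 a_2 = -7 a_0 = 7  ->  a_2 = 7/2
  x^1: 6 a_3 + 5 a_1 = 0  ->  6 a_3 = -5 a_1 = -15  ->  a_3 = -5/2
  x^2: 12 a_4 + 7 a_2 = 0  ->  12 a_4 = -7 a_2 = -49/2  ->  a_4 = -49/24
Truncated series: y(x) = -1 + 3 x + (7/2) x^2 - (5/2) x^3 - (49/24) x^4 + O(x^5).

a_0 = -1; a_1 = 3; a_2 = 7/2; a_3 = -5/2; a_4 = -49/24


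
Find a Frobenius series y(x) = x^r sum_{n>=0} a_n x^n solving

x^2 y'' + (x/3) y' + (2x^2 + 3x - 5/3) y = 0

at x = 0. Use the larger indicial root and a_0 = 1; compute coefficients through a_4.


Write in Frobenius form y'' + (p(x)/x) y' + (q(x)/x^2) y = 0:
  p(x) = 1/3,  q(x) = 2x^2 + 3x - 5/3.
Indicial equation: r(r-1) + (1/3) r + (-5/3) = 0 -> roots r_1 = 5/3, r_2 = -1.
Take r = r_1 = 5/3. Let y(x) = x^r sum_{n>=0} a_n x^n with a_0 = 1.
Substitute y = x^r sum a_n x^n and match x^{r+n}. The recurrence is
  D(n) a_n + 3 a_{n-1} + 2 a_{n-2} = 0,  where D(n) = (r+n)(r+n-1) + (1/3)(r+n) + (-5/3).
  a_n = [-3 a_{n-1} - 2 a_{n-2}] / D(n).
Since the indicial polynomial factors as (r - r_1)(r - r_2), D(n) = (r_1 + n - r_1)(r_1 + n - r_2) = n(n + 8/3).
Evaluating step by step (a_0 = 1):
  n = 1: D(1) = 1(1 + 8/3) = 11/3; numerator = -3(1) = -3; a_1 = (-3)/(11/3) = -9/11
  n = 2: D(2) = 2(2 + 8/3) = 28/3; numerator = -3(-9/11) - 2(1) = 5/11; a_2 = (5/11)/(28/3) = 15/308
  n = 3: D(3) = 3(3 + 8/3) = 17; numerator = -3(15/308) - 2(-9/11) = 459/308; a_3 = (459/308)/(17) = 27/308
  n = 4: D(4) = 4(4 + 8/3) = 80/3; numerator = -3(27/308) - 2(15/308) = -111/308; a_4 = (-111/308)/(80/3) = -333/24640

r = 5/3; a_0 = 1; a_1 = -9/11; a_2 = 15/308; a_3 = 27/308; a_4 = -333/24640


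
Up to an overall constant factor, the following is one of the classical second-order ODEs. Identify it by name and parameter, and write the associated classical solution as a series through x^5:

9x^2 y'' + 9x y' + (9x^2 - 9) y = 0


All three coefficients share the factor 9; dividing through by 9 gives  x^2 y'' + x y' + (x^2 - 1) y = 0.
This matches the Bessel equation x^2 y'' + x y' + (x^2 - nu^2) y = 0 with nu^2 = 1, so nu = 1; the solution bounded at x = 0 is J_1(x).
Frobenius at x = 0: indicial roots ±nu; for r = nu the recurrence k(k + 2nu) c_k = -c_{k-2} gives the standard series J_nu(x) = sum_{k>=0} (-1)^k / (k! (k+nu)!) (x/2)^(2k+nu). Evaluate the first 3 terms:
  k = 0: (-1)^0 / (0! * 1! * 2^1) x^1 = 1/(1*1*2) x^1 = (1/2) x^1
  k = 1: (-1)^1 / (1! * 2! * 2^3) x^3 = -1/(1*2*8) x^3 = (-1/16) x^3
  k = 2: (-1)^2 / (2! * 3! * 2^5) x^5 = 1/(2*6*32) x^5 = (1/384) x^5
Hence J_1(x) = x^5/384 - x^3/16 + x/2 + ....

J_1(x); series = x^5/384 - x^3/16 + x/2


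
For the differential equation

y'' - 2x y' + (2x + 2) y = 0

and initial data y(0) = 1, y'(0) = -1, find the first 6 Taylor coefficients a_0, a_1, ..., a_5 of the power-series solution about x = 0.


Ansatz: y(x) = sum_{n>=0} a_n x^n, so y'(x) = sum_{n>=1} n a_n x^(n-1) and y''(x) = sum_{n>=2} n(n-1) a_n x^(n-2).
Substitute into P(x) y'' + Q(x) y' + R(x) y = 0 with P(x) = 1, Q(x) = -2x, R(x) = 2x + 2, and match powers of x.
Initial conditions: a_0 = 1, a_1 = -1.
Setting the coefficient of each power of x to zero and solving order by order (substituting the coefficients already found):
  x^0: 2 a_2 + 2 a_0 = 0  ->  2 a_2 = -2 a_0 = -2  ->  a_2 = -1
  x^1: 6 a_3 + 2 a_0 = 0  ->  6 a_3 = -2 a_0 = -2  ->  a_3 = -1/3
  x^2: 12 a_4 - 2 a_2 + 2 a_1 = 0  ->  12 a_4 = 2 a_2 - 2 a_1 = 0  ->  a_4 = 0
  x^3: 20 a_5 - 4 a_3 + 2 a_2 = 0  ->  20 a_5 = 4 a_3 - 2 a_2 = 2/3  ->  a_5 = 1/30
Truncated series: y(x) = 1 - x - x^2 - (1/3) x^3 + (1/30) x^5 + O(x^6).

a_0 = 1; a_1 = -1; a_2 = -1; a_3 = -1/3; a_4 = 0; a_5 = 1/30


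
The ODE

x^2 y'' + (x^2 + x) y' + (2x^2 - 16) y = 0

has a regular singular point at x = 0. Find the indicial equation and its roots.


Divide by x^2 to reach normal form y'' + P_1(x) y' + P_2(x) y = 0 with P_1(x) = 1 + 1/x and P_2(x) = 2 - 16/x^2.
x = 0 is a singular point because the y'-coefficient 1 + 1/x has a pole at x = 0 and the y-coefficient 2 - 16/x^2 has a pole at x = 0.
It is a regular singular point because x P_1(x) = p(x) = x + 1 and x^2 P_2(x) = q(x) = 2x^2 - 16 are polynomials, hence analytic at x = 0.
p(0) = 1,  q(0) = -16.
Indicial equation: r(r-1) + p(0) r + q(0) = 0, i.e. r^2 + (p(0) - 1) r + q(0) = 0, i.e. r^2 - 16 = 0.
Discriminant: (0)^2 - 4(-16) = 64, so r = (0 ± 8)/2.
Solving: r_1 = 4, r_2 = -4.

indicial: r^2 - 16 = 0; roots r_1 = 4, r_2 = -4


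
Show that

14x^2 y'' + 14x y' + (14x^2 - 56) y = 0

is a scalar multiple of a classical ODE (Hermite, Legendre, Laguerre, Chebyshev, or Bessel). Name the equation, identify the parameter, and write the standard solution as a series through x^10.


All three coefficients share the factor 14; dividing through by 14 gives  x^2 y'' + x y' + (x^2 - 4) y = 0.
This matches the Bessel equation x^2 y'' + x y' + (x^2 - nu^2) y = 0 with nu^2 = 4, so nu = 2; the solution bounded at x = 0 is J_2(x).
Frobenius at x = 0: indicial roots ±nu; for r = nu the recurrence k(k + 2nu) c_k = -c_{k-2} gives the standard series J_nu(x) = sum_{k>=0} (-1)^k / (k! (k+nu)!) (x/2)^(2k+nu). Evaluate the first 5 terms:
  k = 0: (-1)^0 / (0! * 2! * 2^2) x^2 = 1/(1*2*4) x^2 = (1/8) x^2
  k = 1: (-1)^1 / (1! * 3! * 2^4) x^4 = -1/(1*6*16) x^4 = (-1/96) x^4
  k = 2: (-1)^2 / (2! * 4! * 2^6) x^6 = 1/(2*24*64) x^6 = (1/3072) x^6
  k = 3: (-1)^3 / (3! * 5! * 2^8) x^8 = -1/(6*120*256) x^8 = (-1/184320) x^8
  k = 4: (-1)^4 / (4! * 6! * 2^10) x^10 = 1/(24*720*1024) x^10 = (1/17694720) x^10
Hence J_2(x) = x^10/17694720 - x^8/184320 + x^6/3072 - x^4/96 + x^2/8 + ....

J_2(x); series = x^10/17694720 - x^8/184320 + x^6/3072 - x^4/96 + x^2/8


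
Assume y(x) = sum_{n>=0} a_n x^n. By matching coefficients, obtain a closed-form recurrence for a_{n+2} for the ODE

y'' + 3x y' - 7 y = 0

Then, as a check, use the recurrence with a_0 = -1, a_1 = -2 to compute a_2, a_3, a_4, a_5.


Substitute y = sum_n a_n x^n.
y''(x) has coefficient (n+2)(n+1) a_{n+2} at x^n;
3 x y'(x) has coefficient 3 n a_n at x^n (shift);
-7 y(x) has coefficient -7 a_n at x^n.
Matching x^n: (n+2)(n+1) a_{n+2} + (3n - 7) a_n = 0.
Thus a_{n+2} = (-3n + 7) / ((n+1)(n+2)) * a_n.

Check with a_0 = -1, a_1 = -2 (apply the recurrence for n = 0, 1, 2, 3): a_0 = -1, a_1 = -2, a_2 = -7/2, a_3 = -4/3, a_4 = -7/24, a_5 = 2/15.

a_(n+2) = (-3n + 7) / ((n+1)(n+2)) * a_n; check: a_0 = -1, a_1 = -2, a_2 = -7/2, a_3 = -4/3, a_4 = -7/24, a_5 = 2/15


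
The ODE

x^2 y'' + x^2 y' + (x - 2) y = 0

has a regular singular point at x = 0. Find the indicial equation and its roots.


Divide by x^2 to reach normal form y'' + P_1(x) y' + P_2(x) y = 0 with P_1(x) = 1 and P_2(x) = 1/x - 2/x^2.
x = 0 is a singular point because the y-coefficient 1/x - 2/x^2 has a pole at x = 0.
It is a regular singular point because x P_1(x) = p(x) = x and x^2 P_2(x) = q(x) = x - 2 are polynomials, hence analytic at x = 0.
p(0) = 0,  q(0) = -2.
Indicial equation: r(r-1) + p(0) r + q(0) = 0, i.e. r^2 + (p(0) - 1) r + q(0) = 0, i.e. r^2 - 1 r - 2 = 0.
Discriminant: (-1)^2 - 4(-2) = 9, so r = (1 ± 3)/2.
Solving: r_1 = 2, r_2 = -1.

indicial: r^2 - 1 r - 2 = 0; roots r_1 = 2, r_2 = -1


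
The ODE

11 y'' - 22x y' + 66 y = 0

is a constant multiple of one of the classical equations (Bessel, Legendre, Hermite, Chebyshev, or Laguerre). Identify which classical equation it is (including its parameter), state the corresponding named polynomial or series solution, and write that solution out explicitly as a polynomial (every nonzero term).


All three coefficients share the factor 11; dividing through by 11 gives  y'' - 2x y' + 6 y = 0.
This matches the Hermite equation y'' - 2x y' + 2n y = 0 with 2n = 6, so n = 3; the polynomial solution is H_3(x).
With y = sum_k a_k x^k, matching x^k gives (k+2)(k+1) a_{k+2} = 2(k - n) a_k = 2(k - 3) a_k. The right side vanishes at k = 3, so the series with the parity of 3 terminates at degree 3.
Standard normalization: leading coefficient of H_n is 2^n, so a_3 = 2^3 = 8. Work downward with a_k = (k+1)(k+2) a_{k+2} / (2(k - n)):
  a_1 = (2)(3)(8) / (2(1 - 3)) = 48/(-4) = -12
Hence H_3(x) = 8 x^3 - 12 x.

H_3(x); series = 8 x^3 - 12 x


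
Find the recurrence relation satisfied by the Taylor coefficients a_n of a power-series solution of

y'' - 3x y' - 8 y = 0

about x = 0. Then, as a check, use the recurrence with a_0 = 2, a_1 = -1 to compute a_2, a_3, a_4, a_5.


Substitute y = sum_n a_n x^n.
y''(x) has coefficient (n+2)(n+1) a_{n+2} at x^n;
-3 x y'(x) has coefficient -3 n a_n at x^n (shift);
-8 y(x) has coefficient -8 a_n at x^n.
Matching x^n: (n+2)(n+1) a_{n+2} + (-3n - 8) a_n = 0.
Thus a_{n+2} = (3n + 8) / ((n+1)(n+2)) * a_n.

Check with a_0 = 2, a_1 = -1 (apply the recurrence for n = 0, 1, 2, 3): a_0 = 2, a_1 = -1, a_2 = 8, a_3 = -11/6, a_4 = 28/3, a_5 = -187/120.

a_(n+2) = (3n + 8) / ((n+1)(n+2)) * a_n; check: a_0 = 2, a_1 = -1, a_2 = 8, a_3 = -11/6, a_4 = 28/3, a_5 = -187/120


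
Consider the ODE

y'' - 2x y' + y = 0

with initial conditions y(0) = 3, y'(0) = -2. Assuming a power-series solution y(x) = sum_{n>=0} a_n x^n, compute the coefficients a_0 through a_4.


Ansatz: y(x) = sum_{n>=0} a_n x^n, so y'(x) = sum_{n>=1} n a_n x^(n-1) and y''(x) = sum_{n>=2} n(n-1) a_n x^(n-2).
Substitute into P(x) y'' + Q(x) y' + R(x) y = 0 with P(x) = 1, Q(x) = -2x, R(x) = 1, and match powers of x.
Initial conditions: a_0 = 3, a_1 = -2.
Setting the coefficient of each power of x to zero and solving order by order (substituting the coefficients already found):
  x^0: 2 a_2 + a_0 = 0  ->  2 a_2 = -a_0 = -3  ->  a_2 = -3/2
  x^1: 6 a_3 - a_1 = 0  ->  6 a_3 = a_1 = -2  ->  a_3 = -1/3
  x^2: 12 a_4 - 3 a_2 = 0  ->  12 a_4 = 3 a_2 = -9/2  ->  a_4 = -3/8
Truncated series: y(x) = 3 - 2 x - (3/2) x^2 - (1/3) x^3 - (3/8) x^4 + O(x^5).

a_0 = 3; a_1 = -2; a_2 = -3/2; a_3 = -1/3; a_4 = -3/8


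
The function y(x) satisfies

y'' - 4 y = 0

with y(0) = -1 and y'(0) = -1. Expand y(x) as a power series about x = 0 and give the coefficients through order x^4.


Ansatz: y(x) = sum_{n>=0} a_n x^n, so y'(x) = sum_{n>=1} n a_n x^(n-1) and y''(x) = sum_{n>=2} n(n-1) a_n x^(n-2).
Substitute into P(x) y'' + Q(x) y' + R(x) y = 0 with P(x) = 1, Q(x) = 0, R(x) = -4, and match powers of x.
Initial conditions: a_0 = -1, a_1 = -1.
Setting the coefficient of each power of x to zero and solving order by order (substituting the coefficients already found):
  x^0: 2 a_2 - 4 a_0 = 0  ->  2 a_2 = 4 a_0 = -4  ->  a_2 = -2
  x^1: 6 a_3 - 4 a_1 = 0  ->  6 a_3 = 4 a_1 = -4  ->  a_3 = -2/3
  x^2: 12 a_4 - 4 a_2 = 0  ->  12 a_4 = 4 a_2 = -8  ->  a_4 = -2/3
Truncated series: y(x) = -1 - x - 2 x^2 - (2/3) x^3 - (2/3) x^4 + O(x^5).

a_0 = -1; a_1 = -1; a_2 = -2; a_3 = -2/3; a_4 = -2/3


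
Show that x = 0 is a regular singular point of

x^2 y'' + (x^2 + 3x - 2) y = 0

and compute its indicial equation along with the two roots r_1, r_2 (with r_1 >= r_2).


Divide by x^2 to reach normal form y'' + P_1(x) y' + P_2(x) y = 0 with P_1(x) = 0 and P_2(x) = 1 + 3/x - 2/x^2.
x = 0 is a singular point because the y-coefficient 1 + 3/x - 2/x^2 has a pole at x = 0.
It is a regular singular point because x P_1(x) = p(x) = 0 and x^2 P_2(x) = q(x) = x^2 + 3x - 2 are polynomials, hence analytic at x = 0.
p(0) = 0,  q(0) = -2.
Indicial equation: r(r-1) + p(0) r + q(0) = 0, i.e. r^2 + (p(0) - 1) r + q(0) = 0, i.e. r^2 - 1 r - 2 = 0.
Discriminant: (-1)^2 - 4(-2) = 9, so r = (1 ± 3)/2.
Solving: r_1 = 2, r_2 = -1.

indicial: r^2 - 1 r - 2 = 0; roots r_1 = 2, r_2 = -1


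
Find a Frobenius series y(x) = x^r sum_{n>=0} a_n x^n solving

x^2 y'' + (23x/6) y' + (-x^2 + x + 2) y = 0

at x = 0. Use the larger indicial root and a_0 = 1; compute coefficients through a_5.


Write in Frobenius form y'' + (p(x)/x) y' + (q(x)/x^2) y = 0:
  p(x) = 23/6,  q(x) = -x^2 + x + 2.
Indicial equation: r(r-1) + (23/6) r + (2) = 0 -> roots r_1 = -4/3, r_2 = -3/2.
Take r = r_1 = -4/3. Let y(x) = x^r sum_{n>=0} a_n x^n with a_0 = 1.
Substitute y = x^r sum a_n x^n and match x^{r+n}. The recurrence is
  D(n) a_n + 1 a_{n-1} - 1 a_{n-2} = 0,  where D(n) = (r+n)(r+n-1) + (23/6)(r+n) + (2).
  a_n = [-1 a_{n-1} + 1 a_{n-2}] / D(n).
Since the indicial polynomial factors as (r - r_1)(r - r_2), D(n) = (r_1 + n - r_1)(r_1 + n - r_2) = n(n + 1/6).
Evaluating step by step (a_0 = 1):
  n = 1: D(1) = 1(1 + 1/6) = 7/6; numerator = -1(1) = -1; a_1 = (-1)/(7/6) = -6/7
  n = 2: D(2) = 2(2 + 1/6) = 13/3; numerator = -1(-6/7) + 1(1) = 13/7; a_2 = (13/7)/(13/3) = 3/7
  n = 3: D(3) = 3(3 + 1/6) = 19/2; numerator = -1(3/7) + 1(-6/7) = -9/7; a_3 = (-9/7)/(19/2) = -18/133
  n = 4: D(4) = 4(4 + 1/6) = 50/3; numerator = -1(-18/133) + 1(3/7) = 75/133; a_4 = (75/133)/(50/3) = 9/266
  n = 5: D(5) = 5(5 + 1/6) = 155/6; numerator = -1(9/266) + 1(-18/133) = -45/266; a_5 = (-45/266)/(155/6) = -27/4123

r = -4/3; a_0 = 1; a_1 = -6/7; a_2 = 3/7; a_3 = -18/133; a_4 = 9/266; a_5 = -27/4123


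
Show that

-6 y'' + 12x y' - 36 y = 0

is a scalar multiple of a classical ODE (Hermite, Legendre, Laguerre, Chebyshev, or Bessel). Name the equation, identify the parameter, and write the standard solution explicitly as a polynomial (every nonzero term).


All three coefficients share the factor -6; dividing through by -6 gives  y'' - 2x y' + 6 y = 0.
This matches the Hermite equation y'' - 2x y' + 2n y = 0 with 2n = 6, so n = 3; the polynomial solution is H_3(x).
With y = sum_k a_k x^k, matching x^k gives (k+2)(k+1) a_{k+2} = 2(k - n) a_k = 2(k - 3) a_k. The right side vanishes at k = 3, so the series with the parity of 3 terminates at degree 3.
Standard normalization: leading coefficient of H_n is 2^n, so a_3 = 2^3 = 8. Work downward with a_k = (k+1)(k+2) a_{k+2} / (2(k - n)):
  a_1 = (2)(3)(8) / (2(1 - 3)) = 48/(-4) = -12
Hence H_3(x) = 8 x^3 - 12 x.

H_3(x); series = 8 x^3 - 12 x


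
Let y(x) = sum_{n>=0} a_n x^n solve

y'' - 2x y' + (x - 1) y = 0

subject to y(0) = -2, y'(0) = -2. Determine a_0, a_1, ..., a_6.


Ansatz: y(x) = sum_{n>=0} a_n x^n, so y'(x) = sum_{n>=1} n a_n x^(n-1) and y''(x) = sum_{n>=2} n(n-1) a_n x^(n-2).
Substitute into P(x) y'' + Q(x) y' + R(x) y = 0 with P(x) = 1, Q(x) = -2x, R(x) = x - 1, and match powers of x.
Initial conditions: a_0 = -2, a_1 = -2.
Setting the coefficient of each power of x to zero and solving order by order (substituting the coefficients already found):
  x^0: 2 a_2 - a_0 = 0  ->  2 a_2 = a_0 = -2  ->  a_2 = -1
  x^1: 6 a_3 - 3 a_1 + a_0 = 0  ->  6 a_3 = 3 a_1 - a_0 = -4  ->  a_3 = -2/3
  x^2: 12 a_4 - 5 a_2 + a_1 = 0  ->  12 a_4 = 5 a_2 - a_1 = -3  ->  a_4 = -1/4
  x^3: 20 a_5 - 7 a_3 + a_2 = 0  ->  20 a_5 = 7 a_3 - a_2 = -11/3  ->  a_5 = -11/60
  x^4: 30 a_6 - 9 a_4 + a_3 = 0  ->  30 a_6 = 9 a_4 - a_3 = -19/12  ->  a_6 = -19/360
Truncated series: y(x) = -2 - 2 x - x^2 - (2/3) x^3 - (1/4) x^4 - (11/60) x^5 - (19/360) x^6 + O(x^7).

a_0 = -2; a_1 = -2; a_2 = -1; a_3 = -2/3; a_4 = -1/4; a_5 = -11/60; a_6 = -19/360


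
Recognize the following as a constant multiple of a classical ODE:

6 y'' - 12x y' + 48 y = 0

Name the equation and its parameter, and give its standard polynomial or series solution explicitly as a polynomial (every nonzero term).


All three coefficients share the factor 6; dividing through by 6 gives  y'' - 2x y' + 8 y = 0.
This matches the Hermite equation y'' - 2x y' + 2n y = 0 with 2n = 8, so n = 4; the polynomial solution is H_4(x).
With y = sum_k a_k x^k, matching x^k gives (k+2)(k+1) a_{k+2} = 2(k - n) a_k = 2(k - 4) a_k. The right side vanishes at k = 4, so the series with the parity of 4 terminates at degree 4.
Standard normalization: leading coefficient of H_n is 2^n, so a_4 = 2^4 = 16. Work downward with a_k = (k+1)(k+2) a_{k+2} / (2(k - n)):
  a_2 = (3)(4)(16) / (2(2 - 4)) = 192/(-4) = -48
  a_0 = (1)(2)(-48) / (2(0 - 4)) = -96/(-8) = 12
Hence H_4(x) = 16 x^4 - 48 x^2 + 12.

H_4(x); series = 16 x^4 - 48 x^2 + 12


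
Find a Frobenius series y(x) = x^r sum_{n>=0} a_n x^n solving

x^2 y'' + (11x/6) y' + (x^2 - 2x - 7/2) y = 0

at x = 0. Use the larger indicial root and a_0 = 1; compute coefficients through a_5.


Write in Frobenius form y'' + (p(x)/x) y' + (q(x)/x^2) y = 0:
  p(x) = 11/6,  q(x) = x^2 - 2x - 7/2.
Indicial equation: r(r-1) + (11/6) r + (-7/2) = 0 -> roots r_1 = 3/2, r_2 = -7/3.
Take r = r_1 = 3/2. Let y(x) = x^r sum_{n>=0} a_n x^n with a_0 = 1.
Substitute y = x^r sum a_n x^n and match x^{r+n}. The recurrence is
  D(n) a_n - 2 a_{n-1} + 1 a_{n-2} = 0,  where D(n) = (r+n)(r+n-1) + (11/6)(r+n) + (-7/2).
  a_n = [2 a_{n-1} - 1 a_{n-2}] / D(n).
Since the indicial polynomial factors as (r - r_1)(r - r_2), D(n) = (r_1 + n - r_1)(r_1 + n - r_2) = n(n + 23/6).
Evaluating step by step (a_0 = 1):
  n = 1: D(1) = 1(1 + 23/6) = 29/6; numerator = 2(1) = 2; a_1 = (2)/(29/6) = 12/29
  n = 2: D(2) = 2(2 + 23/6) = 35/3; numerator = 2(12/29) - 1(1) = -5/29; a_2 = (-5/29)/(35/3) = -3/203
  n = 3: D(3) = 3(3 + 23/6) = 41/2; numerator = 2(-3/203) - 1(12/29) = -90/203; a_3 = (-90/203)/(41/2) = -180/8323
  n = 4: D(4) = 4(4 + 23/6) = 94/3; numerator = 2(-180/8323) - 1(-3/203) = -237/8323; a_4 = (-237/8323)/(94/3) = -711/782362
  n = 5: D(5) = 5(5 + 23/6) = 265/6; numerator = 2(-711/782362) - 1(-180/8323) = 27/1363; a_5 = (27/1363)/(265/6) = 162/361195

r = 3/2; a_0 = 1; a_1 = 12/29; a_2 = -3/203; a_3 = -180/8323; a_4 = -711/782362; a_5 = 162/361195


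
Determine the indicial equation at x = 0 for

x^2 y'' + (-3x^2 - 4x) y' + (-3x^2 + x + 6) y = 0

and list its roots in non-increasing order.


Divide by x^2 to reach normal form y'' + P_1(x) y' + P_2(x) y = 0 with P_1(x) = -3 - 4/x and P_2(x) = -3 + 1/x + 6/x^2.
x = 0 is a singular point because the y'-coefficient -3 - 4/x has a pole at x = 0 and the y-coefficient -3 + 1/x + 6/x^2 has a pole at x = 0.
It is a regular singular point because x P_1(x) = p(x) = -3x - 4 and x^2 P_2(x) = q(x) = -3x^2 + x + 6 are polynomials, hence analytic at x = 0.
p(0) = -4,  q(0) = 6.
Indicial equation: r(r-1) + p(0) r + q(0) = 0, i.e. r^2 + (p(0) - 1) r + q(0) = 0, i.e. r^2 - 5 r + 6 = 0.
Discriminant: (-5)^2 - 4(6) = 1, so r = (5 ± 1)/2.
Solving: r_1 = 3, r_2 = 2.

indicial: r^2 - 5 r + 6 = 0; roots r_1 = 3, r_2 = 2


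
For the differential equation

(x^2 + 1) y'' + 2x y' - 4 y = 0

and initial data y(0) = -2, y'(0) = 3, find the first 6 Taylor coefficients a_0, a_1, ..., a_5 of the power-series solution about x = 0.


Ansatz: y(x) = sum_{n>=0} a_n x^n, so y'(x) = sum_{n>=1} n a_n x^(n-1) and y''(x) = sum_{n>=2} n(n-1) a_n x^(n-2).
Substitute into P(x) y'' + Q(x) y' + R(x) y = 0 with P(x) = x^2 + 1, Q(x) = 2x, R(x) = -4, and match powers of x.
Initial conditions: a_0 = -2, a_1 = 3.
Setting the coefficient of each power of x to zero and solving order by order (substituting the coefficients already found):
  x^0: 2 a_2 - 4 a_0 = 0  ->  2 a_2 = 4 a_0 = -8  ->  a_2 = -4
  x^1: 6 a_3 - 2 a_1 = 0  ->  6 a_3 = 2 a_1 = 6  ->  a_3 = 1
  x^2: 12 a_4 + 2 a_2 = 0  ->  12 a_4 = -2 a_2 = 8  ->  a_4 = 2/3
  x^3: 20 a_5 + 8 a_3 = 0  ->  20 a_5 = -8 a_3 = -8  ->  a_5 = -2/5
Truncated series: y(x) = -2 + 3 x - 4 x^2 + x^3 + (2/3) x^4 - (2/5) x^5 + O(x^6).

a_0 = -2; a_1 = 3; a_2 = -4; a_3 = 1; a_4 = 2/3; a_5 = -2/5


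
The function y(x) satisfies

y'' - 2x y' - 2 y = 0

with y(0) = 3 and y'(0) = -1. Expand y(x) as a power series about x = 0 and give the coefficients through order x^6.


Ansatz: y(x) = sum_{n>=0} a_n x^n, so y'(x) = sum_{n>=1} n a_n x^(n-1) and y''(x) = sum_{n>=2} n(n-1) a_n x^(n-2).
Substitute into P(x) y'' + Q(x) y' + R(x) y = 0 with P(x) = 1, Q(x) = -2x, R(x) = -2, and match powers of x.
Initial conditions: a_0 = 3, a_1 = -1.
Setting the coefficient of each power of x to zero and solving order by order (substituting the coefficients already found):
  x^0: 2 a_2 - 2 a_0 = 0  ->  2 a_2 = 2 a_0 = 6  ->  a_2 = 3
  x^1: 6 a_3 - 4 a_1 = 0  ->  6 a_3 = 4 a_1 = -4  ->  a_3 = -2/3
  x^2: 12 a_4 - 6 a_2 = 0  ->  12 a_4 = 6 a_2 = 18  ->  a_4 = 3/2
  x^3: 20 a_5 - 8 a_3 = 0  ->  20 a_5 = 8 a_3 = -16/3  ->  a_5 = -4/15
  x^4: 30 a_6 - 10 a_4 = 0  ->  30 a_6 = 10 a_4 = 15  ->  a_6 = 1/2
Truncated series: y(x) = 3 - x + 3 x^2 - (2/3) x^3 + (3/2) x^4 - (4/15) x^5 + (1/2) x^6 + O(x^7).

a_0 = 3; a_1 = -1; a_2 = 3; a_3 = -2/3; a_4 = 3/2; a_5 = -4/15; a_6 = 1/2


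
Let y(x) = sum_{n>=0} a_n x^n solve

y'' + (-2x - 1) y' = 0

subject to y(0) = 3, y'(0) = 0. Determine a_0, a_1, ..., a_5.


Ansatz: y(x) = sum_{n>=0} a_n x^n, so y'(x) = sum_{n>=1} n a_n x^(n-1) and y''(x) = sum_{n>=2} n(n-1) a_n x^(n-2).
Substitute into P(x) y'' + Q(x) y' + R(x) y = 0 with P(x) = 1, Q(x) = -2x - 1, R(x) = 0, and match powers of x.
Initial conditions: a_0 = 3, a_1 = 0.
Setting the coefficient of each power of x to zero and solving order by order (substituting the coefficients already found):
  x^0: 2 a_2 - a_1 = 0  ->  2 a_2 = a_1 = 0  ->  a_2 = 0
  x^1: 6 a_3 - 2 a_2 - 2 a_1 = 0  ->  6 a_3 = 2 a_2 + 2 a_1 = 0  ->  a_3 = 0
  x^2: 12 a_4 - 3 a_3 - 4 a_2 = 0  ->  12 a_4 = 3 a_3 + 4 a_2 = 0  ->  a_4 = 0
  x^3: 20 a_5 - 4 a_4 - 6 a_3 = 0  ->  20 a_5 = 4 a_4 + 6 a_3 = 0  ->  a_5 = 0
Truncated series: y(x) = 3 + O(x^6).

a_0 = 3; a_1 = 0; a_2 = 0; a_3 = 0; a_4 = 0; a_5 = 0


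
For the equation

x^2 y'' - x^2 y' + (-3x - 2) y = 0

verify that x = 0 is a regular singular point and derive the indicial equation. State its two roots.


Divide by x^2 to reach normal form y'' + P_1(x) y' + P_2(x) y = 0 with P_1(x) = -1 and P_2(x) = -3/x - 2/x^2.
x = 0 is a singular point because the y-coefficient -3/x - 2/x^2 has a pole at x = 0.
It is a regular singular point because x P_1(x) = p(x) = -x and x^2 P_2(x) = q(x) = -3x - 2 are polynomials, hence analytic at x = 0.
p(0) = 0,  q(0) = -2.
Indicial equation: r(r-1) + p(0) r + q(0) = 0, i.e. r^2 + (p(0) - 1) r + q(0) = 0, i.e. r^2 - 1 r - 2 = 0.
Discriminant: (-1)^2 - 4(-2) = 9, so r = (1 ± 3)/2.
Solving: r_1 = 2, r_2 = -1.

indicial: r^2 - 1 r - 2 = 0; roots r_1 = 2, r_2 = -1


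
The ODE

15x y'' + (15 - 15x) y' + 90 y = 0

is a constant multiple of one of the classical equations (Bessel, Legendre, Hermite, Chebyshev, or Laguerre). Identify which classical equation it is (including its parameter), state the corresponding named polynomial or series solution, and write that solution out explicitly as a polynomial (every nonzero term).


All three coefficients share the factor 15; dividing through by 15 gives  x y'' + (1 - x) y' + 6 y = 0.
This matches the Laguerre equation x y'' + (1 - x) y' + n y = 0 with n = 6; the polynomial solution is L_6(x).
With y = sum_k a_k x^k, matching x^k gives (k+1)k a_{k+1} + (k+1) a_{k+1} - k a_k + n a_k = 0, i.e. (k+1)^2 a_{k+1} = (k - n) a_k = (k - 6) a_k. The right side vanishes at k = 6, so the series terminates at degree 6.
Standard normalization L_n(0) = 1 gives a_0 = 1. Work upward with a_{k+1} = (k - 6) a_k / (k+1)^2:
  a_1 = (0 - 6)(1) / 1^2 = -6/1 = -6
  a_2 = (1 - 6)(-6) / 2^2 = 30/4 = 15/2
  a_3 = (2 - 6)(15/2) / 3^2 = -30/9 = -10/3
  a_4 = (3 - 6)(-10/3) / 4^2 = 10/16 = 5/8
  a_5 = (4 - 6)(5/8) / 5^2 = (-5/4)/25 = -1/20
  a_6 = (5 - 6)(-1/20) / 6^2 = (1/20)/36 = 1/720
Hence L_6(x) = x^6/720 - x^5/20 + 5 x^4/8 - 10 x^3/3 + 15 x^2/2 - 6 x + 1.

L_6(x); series = x^6/720 - x^5/20 + 5 x^4/8 - 10 x^3/3 + 15 x^2/2 - 6 x + 1


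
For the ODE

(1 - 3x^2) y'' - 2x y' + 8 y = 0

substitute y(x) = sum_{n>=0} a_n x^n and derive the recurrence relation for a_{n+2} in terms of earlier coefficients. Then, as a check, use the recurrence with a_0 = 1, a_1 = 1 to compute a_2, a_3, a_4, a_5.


Substitute y = sum_n a_n x^n.
(1 - 3 x^2) y'' contributes (n+2)(n+1) a_{n+2} - 3 n(n-1) a_n at x^n.
-2 x y'(x) contributes -2 n a_n at x^n.
8 y(x) contributes 8 a_n at x^n.
Matching x^n: (n+2)(n+1) a_{n+2} + (-3 n(n-1) - 2 n + 8) a_n = 0.
Thus a_{n+2} = (3 n(n-1) + 2 n - 8) / ((n+1)(n+2)) * a_n.

Check with a_0 = 1, a_1 = 1 (apply the recurrence for n = 0, 1, 2, 3): a_0 = 1, a_1 = 1, a_2 = -4, a_3 = -1, a_4 = -2/3, a_5 = -4/5.

a_(n+2) = (3 n(n-1) + 2 n - 8) / ((n+1)(n+2)) * a_n; check: a_0 = 1, a_1 = 1, a_2 = -4, a_3 = -1, a_4 = -2/3, a_5 = -4/5


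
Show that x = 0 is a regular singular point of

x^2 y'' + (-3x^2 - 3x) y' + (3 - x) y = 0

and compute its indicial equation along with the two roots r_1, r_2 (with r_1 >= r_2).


Divide by x^2 to reach normal form y'' + P_1(x) y' + P_2(x) y = 0 with P_1(x) = -3 - 3/x and P_2(x) = -1/x + 3/x^2.
x = 0 is a singular point because the y'-coefficient -3 - 3/x has a pole at x = 0 and the y-coefficient -1/x + 3/x^2 has a pole at x = 0.
It is a regular singular point because x P_1(x) = p(x) = -3x - 3 and x^2 P_2(x) = q(x) = 3 - x are polynomials, hence analytic at x = 0.
p(0) = -3,  q(0) = 3.
Indicial equation: r(r-1) + p(0) r + q(0) = 0, i.e. r^2 + (p(0) - 1) r + q(0) = 0, i.e. r^2 - 4 r + 3 = 0.
Discriminant: (-4)^2 - 4(3) = 4, so r = (4 ± 2)/2.
Solving: r_1 = 3, r_2 = 1.

indicial: r^2 - 4 r + 3 = 0; roots r_1 = 3, r_2 = 1


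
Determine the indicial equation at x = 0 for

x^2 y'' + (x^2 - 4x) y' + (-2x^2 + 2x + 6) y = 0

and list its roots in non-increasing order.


Divide by x^2 to reach normal form y'' + P_1(x) y' + P_2(x) y = 0 with P_1(x) = 1 - 4/x and P_2(x) = -2 + 2/x + 6/x^2.
x = 0 is a singular point because the y'-coefficient 1 - 4/x has a pole at x = 0 and the y-coefficient -2 + 2/x + 6/x^2 has a pole at x = 0.
It is a regular singular point because x P_1(x) = p(x) = x - 4 and x^2 P_2(x) = q(x) = -2x^2 + 2x + 6 are polynomials, hence analytic at x = 0.
p(0) = -4,  q(0) = 6.
Indicial equation: r(r-1) + p(0) r + q(0) = 0, i.e. r^2 + (p(0) - 1) r + q(0) = 0, i.e. r^2 - 5 r + 6 = 0.
Discriminant: (-5)^2 - 4(6) = 1, so r = (5 ± 1)/2.
Solving: r_1 = 3, r_2 = 2.

indicial: r^2 - 5 r + 6 = 0; roots r_1 = 3, r_2 = 2


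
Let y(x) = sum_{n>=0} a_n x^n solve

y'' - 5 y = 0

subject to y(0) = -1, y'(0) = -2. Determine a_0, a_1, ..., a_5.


Ansatz: y(x) = sum_{n>=0} a_n x^n, so y'(x) = sum_{n>=1} n a_n x^(n-1) and y''(x) = sum_{n>=2} n(n-1) a_n x^(n-2).
Substitute into P(x) y'' + Q(x) y' + R(x) y = 0 with P(x) = 1, Q(x) = 0, R(x) = -5, and match powers of x.
Initial conditions: a_0 = -1, a_1 = -2.
Setting the coefficient of each power of x to zero and solving order by order (substituting the coefficients already found):
  x^0: 2 a_2 - 5 a_0 = 0  ->  2 a_2 = 5 a_0 = -5  ->  a_2 = -5/2
  x^1: 6 a_3 - 5 a_1 = 0  ->  6 a_3 = 5 a_1 = -10  ->  a_3 = -5/3
  x^2: 12 a_4 - 5 a_2 = 0  ->  12 a_4 = 5 a_2 = -25/2  ->  a_4 = -25/24
  x^3: 20 a_5 - 5 a_3 = 0  ->  20 a_5 = 5 a_3 = -25/3  ->  a_5 = -5/12
Truncated series: y(x) = -1 - 2 x - (5/2) x^2 - (5/3) x^3 - (25/24) x^4 - (5/12) x^5 + O(x^6).

a_0 = -1; a_1 = -2; a_2 = -5/2; a_3 = -5/3; a_4 = -25/24; a_5 = -5/12


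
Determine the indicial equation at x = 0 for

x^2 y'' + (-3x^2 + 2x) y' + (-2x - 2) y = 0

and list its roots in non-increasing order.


Divide by x^2 to reach normal form y'' + P_1(x) y' + P_2(x) y = 0 with P_1(x) = -3 + 2/x and P_2(x) = -2/x - 2/x^2.
x = 0 is a singular point because the y'-coefficient -3 + 2/x has a pole at x = 0 and the y-coefficient -2/x - 2/x^2 has a pole at x = 0.
It is a regular singular point because x P_1(x) = p(x) = 2 - 3x and x^2 P_2(x) = q(x) = -2x - 2 are polynomials, hence analytic at x = 0.
p(0) = 2,  q(0) = -2.
Indicial equation: r(r-1) + p(0) r + q(0) = 0, i.e. r^2 + (p(0) - 1) r + q(0) = 0, i.e. r^2 + 1 r - 2 = 0.
Discriminant: (1)^2 - 4(-2) = 9, so r = (-1 ± 3)/2.
Solving: r_1 = 1, r_2 = -2.

indicial: r^2 + 1 r - 2 = 0; roots r_1 = 1, r_2 = -2


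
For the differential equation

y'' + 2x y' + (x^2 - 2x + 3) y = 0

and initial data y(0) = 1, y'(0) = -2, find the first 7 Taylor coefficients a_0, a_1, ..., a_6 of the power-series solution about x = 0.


Ansatz: y(x) = sum_{n>=0} a_n x^n, so y'(x) = sum_{n>=1} n a_n x^(n-1) and y''(x) = sum_{n>=2} n(n-1) a_n x^(n-2).
Substitute into P(x) y'' + Q(x) y' + R(x) y = 0 with P(x) = 1, Q(x) = 2x, R(x) = x^2 - 2x + 3, and match powers of x.
Initial conditions: a_0 = 1, a_1 = -2.
Setting the coefficient of each power of x to zero and solving order by order (substituting the coefficients already found):
  x^0: 2 a_2 + 3 a_0 = 0  ->  2 a_2 = -3 a_0 = -3  ->  a_2 = -3/2
  x^1: 6 a_3 + 5 a_1 - 2 a_0 = 0  ->  6 a_3 = -5 a_1 + 2 a_0 = 12  ->  a_3 = 2
  x^2: 12 a_4 + 7 a_2 - 2 a_1 + a_0 = 0  ->  12 a_4 = -7 a_2 + 2 a_1 - a_0 = 11/2  ->  a_4 = 11/24
  x^3: 20 a_5 + 9 a_3 - 2 a_2 + a_1 = 0  ->  20 a_5 = -9 a_3 + 2 a_2 - a_1 = -19  ->  a_5 = -19/20
  x^4: 30 a_6 + 11 a_4 - 2 a_3 + a_2 = 0  ->  30 a_6 = -11 a_4 + 2 a_3 - a_2 = 11/24  ->  a_6 = 11/720
Truncated series: y(x) = 1 - 2 x - (3/2) x^2 + 2 x^3 + (11/24) x^4 - (19/20) x^5 + (11/720) x^6 + O(x^7).

a_0 = 1; a_1 = -2; a_2 = -3/2; a_3 = 2; a_4 = 11/24; a_5 = -19/20; a_6 = 11/720
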